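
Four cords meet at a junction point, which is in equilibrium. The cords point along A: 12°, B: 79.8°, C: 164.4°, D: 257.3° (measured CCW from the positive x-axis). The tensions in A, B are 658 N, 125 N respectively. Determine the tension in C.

Resolve: ΣF_x = 658 cos 12° + 125 cos 79.8° + T_C cos 164.4° + T_D cos 257.3° = 0.
        ΣF_y = 658 sin 12° + 125 sin 79.8° + T_C sin 164.4° + T_D sin 257.3° = 0.
The known terms sum to (665.8, 259.8) N, so -0.9632 T_C − 0.2198 T_D = -665.8 and 0.2689 T_C − 0.9755 T_D = -259.8.
Solving simultaneously: T_C = 593.1 N, T_D = 429.8 N.

T_C ≈ 593 N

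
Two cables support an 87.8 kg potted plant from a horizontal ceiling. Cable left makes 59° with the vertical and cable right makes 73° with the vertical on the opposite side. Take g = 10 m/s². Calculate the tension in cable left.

Angles from the horizontal: cable left is 90° − 59° = 31°, cable right is 90° − 73° = 17°.
Weight W = 87.8 × 10 = 878 N acts straight down.
Horizontal: T_left cos 31° = T_right cos 17°  →  T_right = 0.8963 T_left.
Vertical: T_left sin 31° + T_right sin 17° = 878.
Substituting the horizontal relation into the vertical equation gives 0.7771 T_left = 878, so T_left = 1130 N.

T_left ≈ 1130 N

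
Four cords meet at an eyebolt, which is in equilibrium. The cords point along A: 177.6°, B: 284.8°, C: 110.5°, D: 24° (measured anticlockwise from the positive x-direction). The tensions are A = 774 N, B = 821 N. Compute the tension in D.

T_D ≈ 796 N

Resolve: ΣF_x = 774 cos 177.6° + 821 cos 284.8° + T_C cos 110.5° + T_D cos 24° = 0.
        ΣF_y = 774 sin 177.6° + 821 sin 284.8° + T_C sin 110.5° + T_D sin 24° = 0.
The known terms sum to (-563.6, -761.4) N, so -0.3502 T_C + 0.9135 T_D = 563.6 and 0.9367 T_C + 0.4067 T_D = 761.4.
Solving simultaneously: T_C = 467.2 N, T_D = 796 N.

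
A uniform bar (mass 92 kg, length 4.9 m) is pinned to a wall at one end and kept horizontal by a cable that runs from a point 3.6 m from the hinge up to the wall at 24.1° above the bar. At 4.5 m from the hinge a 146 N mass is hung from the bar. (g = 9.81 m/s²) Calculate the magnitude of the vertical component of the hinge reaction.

Take torques about the hinge: T sin 24.1° · 3.6 = 92×9.81×2.45 + 146×4.5 = 2868.2 N·m.
So T = 2868.2 / (0.4083 × 3.6) = 1951.2 N.
ΣF_y = 0: H_y = (92×9.81 + 146) − T sin 24.1° = 1048.5 − 796.72 = 251.8 N.

|H_y| ≈ 252 N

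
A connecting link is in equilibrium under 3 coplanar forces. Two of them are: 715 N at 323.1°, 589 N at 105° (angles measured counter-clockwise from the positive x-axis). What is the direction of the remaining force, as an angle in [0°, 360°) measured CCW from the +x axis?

θ ≈ 198°

Sum the known components: ΣF_x = 419.3 N, ΣF_y = 139.6 N.
For equilibrium the remaining force must supply (−ΣF_x, −ΣF_y) = (-419.3, -139.6) N.
Magnitude = √((-419.3)² + (-139.6)²) = 442 N; direction = atan2(-139.6, -419.3) = 198.4°.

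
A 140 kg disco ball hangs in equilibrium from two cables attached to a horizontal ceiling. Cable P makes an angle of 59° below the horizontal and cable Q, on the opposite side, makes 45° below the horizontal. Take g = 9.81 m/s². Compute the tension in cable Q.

T_Q ≈ 729 N

Weight W = 140 × 9.81 = 1373 N acts straight down.
Horizontal: T_P cos 59° = T_Q cos 45°  →  T_P = 1.373 T_Q.
Vertical: T_P sin 59° + T_Q sin 45° = 1373.
Substituting the horizontal relation into the vertical equation gives 1.884 T_Q = 1373, so T_Q = 729 N.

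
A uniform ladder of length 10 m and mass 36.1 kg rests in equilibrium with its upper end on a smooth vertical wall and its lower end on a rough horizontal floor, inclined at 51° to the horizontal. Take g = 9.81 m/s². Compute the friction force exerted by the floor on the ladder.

Torques about the foot: N_wall · 10 sin 51° = 36.1×9.81×5 cos 51° → N_wall = 143.39 N.
ΣF_x = 0: f_floor = N_wall = 143.39 N.

f ≈ 143 N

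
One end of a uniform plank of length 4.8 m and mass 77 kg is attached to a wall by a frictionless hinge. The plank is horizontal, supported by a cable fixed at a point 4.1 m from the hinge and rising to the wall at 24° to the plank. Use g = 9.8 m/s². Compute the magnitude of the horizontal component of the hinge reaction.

H_x ≈ 992 N

Take torques about the hinge: T sin 24° · 4.1 = 77×9.8×2.4 = 1811 N·m.
So T = 1811 / (0.4067 × 4.1) = 1086 N.
ΣF_x = 0: H_x = T cos 24° = 992.11 N.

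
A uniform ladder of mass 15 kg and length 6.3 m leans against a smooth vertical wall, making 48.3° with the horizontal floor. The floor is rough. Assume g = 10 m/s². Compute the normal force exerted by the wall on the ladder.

N_wall ≈ 66.8 N

Torques about the foot: N_wall · 6.3 sin 48.3° = 15×10×3.15 cos 48.3° → N_wall = 66.823 N.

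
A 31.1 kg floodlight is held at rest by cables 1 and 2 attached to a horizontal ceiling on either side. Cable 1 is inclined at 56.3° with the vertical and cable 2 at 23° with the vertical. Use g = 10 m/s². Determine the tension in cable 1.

T_1 ≈ 124 N

Angles from the horizontal: cable 1 is 90° − 56.3° = 33.7°, cable 2 is 90° − 23° = 67°.
Weight W = 31.1 × 10 = 311 N acts straight down.
Horizontal: T_1 cos 33.7° = T_2 cos 67°  →  T_2 = 2.129 T_1.
Vertical: T_1 sin 33.7° + T_2 sin 67° = 311.
Substituting the horizontal relation into the vertical equation gives 2.515 T_1 = 311, so T_1 = 123.7 N.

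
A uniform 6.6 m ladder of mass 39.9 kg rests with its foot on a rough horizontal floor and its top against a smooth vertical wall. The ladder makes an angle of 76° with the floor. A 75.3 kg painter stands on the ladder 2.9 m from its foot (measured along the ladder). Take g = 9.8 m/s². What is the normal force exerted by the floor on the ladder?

N_floor ≈ 1130 N

ΣF_y = 0: N_floor = 39.9×9.8 + 75.3×9.8 = 1129 N.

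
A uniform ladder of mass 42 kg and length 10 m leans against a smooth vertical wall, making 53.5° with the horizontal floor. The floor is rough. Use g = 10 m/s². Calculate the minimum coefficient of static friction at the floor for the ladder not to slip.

ΣF_y = 0: N_floor = 42×10 = 420 N.
Torques about the foot: N_wall · 10 sin 53.5° = 42×10×5 cos 53.5° → N_wall = 155.39 N.
ΣF_x = 0: f_floor = N_wall = 155.39 N.
μ_min = f_floor / N_floor = 155.39 / 420 = 0.37.

μ_min ≈ 0.370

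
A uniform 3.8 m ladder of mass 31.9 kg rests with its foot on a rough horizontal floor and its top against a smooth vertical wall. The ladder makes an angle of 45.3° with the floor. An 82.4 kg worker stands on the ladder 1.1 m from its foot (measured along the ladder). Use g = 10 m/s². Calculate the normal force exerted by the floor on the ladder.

ΣF_y = 0: N_floor = 31.9×10 + 82.4×10 = 1143 N.

N_floor ≈ 1140 N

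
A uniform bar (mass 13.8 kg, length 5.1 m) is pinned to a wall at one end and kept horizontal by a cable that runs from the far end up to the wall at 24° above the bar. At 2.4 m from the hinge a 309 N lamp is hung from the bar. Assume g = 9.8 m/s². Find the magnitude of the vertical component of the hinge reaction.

Take torques about the hinge: T sin 24° · 5.1 = 13.8×9.8×2.55 + 309×2.4 = 1086.5 N·m.
So T = 1086.5 / (0.4067 × 5.1) = 523.76 N.
ΣF_y = 0: H_y = (13.8×9.8 + 309) − T sin 24° = 444.24 − 213.03 = 231.21 N.

|H_y| ≈ 231 N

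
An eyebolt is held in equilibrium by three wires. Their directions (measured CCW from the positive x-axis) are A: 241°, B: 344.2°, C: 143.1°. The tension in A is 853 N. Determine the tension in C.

T_C ≈ 2310 N

Resolve: ΣF_x = 853 cos 241° + T_B cos 344.2° + T_C cos 143.1° = 0.
        ΣF_y = 853 sin 241° + T_B sin 344.2° + T_C sin 143.1° = 0.
The known terms sum to (-413.5, -746.1) N, so 0.9622 T_B − 0.7997 T_C = 413.5 and -0.2723 T_B + 0.6004 T_C = 746.1.
Solving simultaneously: T_B = 2347 N, T_C = 2307 N.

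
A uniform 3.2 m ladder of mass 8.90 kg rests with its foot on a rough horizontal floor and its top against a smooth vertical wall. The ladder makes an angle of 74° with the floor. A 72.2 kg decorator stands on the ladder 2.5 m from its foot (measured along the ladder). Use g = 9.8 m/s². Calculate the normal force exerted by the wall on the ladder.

Torques about the foot: N_wall · 3.2 sin 74° = 8.90×9.8×1.6 cos 74° + 72.2×9.8×2.5 cos 74° → N_wall = 171.01 N.

N_wall ≈ 171 N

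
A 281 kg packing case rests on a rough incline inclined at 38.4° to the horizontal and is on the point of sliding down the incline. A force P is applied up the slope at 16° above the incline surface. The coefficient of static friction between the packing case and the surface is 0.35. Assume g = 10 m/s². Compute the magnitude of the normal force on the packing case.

N ≈ 1890 N

On the verge of sliding down the incline, friction equals μN and acts up the slope.
Perpendicular: N + P sin 16° = W cos 38.4° = 2202 N.
Along incline: P cos 16° + μN = W sin 38.4° with W sin 38.4° = 1745 N.
Solving the pair for P and N: P = 1127 N, N = 1892 N (and f = μN = 662 N).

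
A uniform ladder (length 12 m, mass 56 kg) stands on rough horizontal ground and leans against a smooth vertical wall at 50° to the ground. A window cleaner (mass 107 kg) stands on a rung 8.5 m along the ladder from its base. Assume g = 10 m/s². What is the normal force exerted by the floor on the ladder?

ΣF_y = 0: N_floor = 56×10 + 107×10 = 1630 N.

N_floor ≈ 1630 N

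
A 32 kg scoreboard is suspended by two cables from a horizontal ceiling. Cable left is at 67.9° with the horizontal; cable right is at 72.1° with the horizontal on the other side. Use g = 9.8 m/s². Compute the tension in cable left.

Weight W = 32 × 9.8 = 313.6 N acts straight down.
Horizontal: T_left cos 67.9° = T_right cos 72.1°  →  T_right = 1.224 T_left.
Vertical: T_left sin 67.9° + T_right sin 72.1° = 313.6.
Substituting the horizontal relation into the vertical equation gives 2.091 T_left = 313.6, so T_left = 150 N.

T_left ≈ 150 N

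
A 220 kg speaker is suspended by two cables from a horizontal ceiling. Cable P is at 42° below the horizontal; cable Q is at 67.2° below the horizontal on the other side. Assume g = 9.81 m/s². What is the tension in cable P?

T_P ≈ 886 N

Weight W = 220 × 9.81 = 2158 N acts straight down.
Horizontal: T_P cos 42° = T_Q cos 67.2°  →  T_Q = 1.918 T_P.
Vertical: T_P sin 42° + T_Q sin 67.2° = 2158.
Substituting the horizontal relation into the vertical equation gives 2.437 T_P = 2158, so T_P = 885.6 N.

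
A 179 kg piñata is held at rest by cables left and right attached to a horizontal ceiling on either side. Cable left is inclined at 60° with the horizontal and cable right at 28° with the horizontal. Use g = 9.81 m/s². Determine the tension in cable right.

Weight W = 179 × 9.81 = 1756 N acts straight down.
Horizontal: T_left cos 60° = T_right cos 28°  →  T_left = 1.766 T_right.
Vertical: T_left sin 60° + T_right sin 28° = 1756.
Substituting the horizontal relation into the vertical equation gives 1.999 T_right = 1756, so T_right = 878.5 N.

T_right ≈ 879 N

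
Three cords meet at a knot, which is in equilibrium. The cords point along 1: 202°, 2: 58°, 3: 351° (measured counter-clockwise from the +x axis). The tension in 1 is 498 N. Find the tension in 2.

Resolve: ΣF_x = 498 cos 202° + T_2 cos 58° + T_3 cos 351° = 0.
        ΣF_y = 498 sin 202° + T_2 sin 58° + T_3 sin 351° = 0.
The known terms sum to (-461.7, -186.6) N, so 0.5299 T_2 + 0.9877 T_3 = 461.7 and 0.8480 T_2 − 0.1564 T_3 = 186.6.
Solving simultaneously: T_2 = 278.6 N, T_3 = 318 N.

T_2 ≈ 279 N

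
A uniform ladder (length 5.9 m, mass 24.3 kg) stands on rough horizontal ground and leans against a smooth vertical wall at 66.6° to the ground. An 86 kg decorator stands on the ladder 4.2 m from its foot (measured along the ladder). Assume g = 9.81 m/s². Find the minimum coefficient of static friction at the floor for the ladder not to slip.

μ_min ≈ 0.288

ΣF_y = 0: N_floor = 24.3×9.81 + 86×9.81 = 1082 N.
Torques about the foot: N_wall · 5.9 sin 66.6° = 24.3×9.81×2.95 cos 66.6° + 86×9.81×4.2 cos 66.6° → N_wall = 311.47 N.
ΣF_x = 0: f_floor = N_wall = 311.47 N.
μ_min = f_floor / N_floor = 311.47 / 1082 = 0.2879.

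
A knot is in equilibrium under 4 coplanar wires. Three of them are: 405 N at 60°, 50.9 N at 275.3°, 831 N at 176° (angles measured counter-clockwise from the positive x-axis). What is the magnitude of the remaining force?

F ≈ 717 N

Sum the known components: ΣF_x = -621.8 N, ΣF_y = 358 N.
For equilibrium the remaining force must supply (−ΣF_x, −ΣF_y) = (621.8, -358) N.
Magnitude = √((621.8)² + (-358)²) = 717.5 N; direction = atan2(-358, 621.8) = 330.1°.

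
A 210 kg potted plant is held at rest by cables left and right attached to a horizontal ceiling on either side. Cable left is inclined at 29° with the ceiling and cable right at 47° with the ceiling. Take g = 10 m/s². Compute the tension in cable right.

T_right ≈ 1890 N

Weight W = 210 × 10 = 2100 N acts straight down.
Horizontal: T_left cos 29° = T_right cos 47°  →  T_left = 0.7798 T_right.
Vertical: T_left sin 29° + T_right sin 47° = 2100.
Substituting the horizontal relation into the vertical equation gives 1.109 T_right = 2100, so T_right = 1893 N.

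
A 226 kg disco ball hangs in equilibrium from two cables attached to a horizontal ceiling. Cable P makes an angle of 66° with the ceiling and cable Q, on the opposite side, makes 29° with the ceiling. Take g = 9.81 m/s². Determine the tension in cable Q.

Weight W = 226 × 9.81 = 2217 N acts straight down.
Horizontal: T_P cos 66° = T_Q cos 29°  →  T_P = 2.15 T_Q.
Vertical: T_P sin 66° + T_Q sin 29° = 2217.
Substituting the horizontal relation into the vertical equation gives 2.449 T_Q = 2217, so T_Q = 905.2 N.

T_Q ≈ 905 N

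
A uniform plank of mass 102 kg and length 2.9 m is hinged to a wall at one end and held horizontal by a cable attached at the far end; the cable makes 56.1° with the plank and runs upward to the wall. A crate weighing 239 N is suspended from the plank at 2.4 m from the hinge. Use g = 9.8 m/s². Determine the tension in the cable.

T ≈ 840 N

Take torques about the hinge: T sin 56.1° · 2.9 = 102×9.8×1.45 + 239×2.4 = 2023 N·m.
So T = 2023 / (0.8300 × 2.9) = 840.46 N.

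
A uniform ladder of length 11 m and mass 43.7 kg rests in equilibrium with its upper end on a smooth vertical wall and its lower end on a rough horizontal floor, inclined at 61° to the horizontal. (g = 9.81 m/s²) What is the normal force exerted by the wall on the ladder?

N_wall ≈ 119 N

Torques about the foot: N_wall · 11 sin 61° = 43.7×9.81×5.5 cos 61° → N_wall = 118.82 N.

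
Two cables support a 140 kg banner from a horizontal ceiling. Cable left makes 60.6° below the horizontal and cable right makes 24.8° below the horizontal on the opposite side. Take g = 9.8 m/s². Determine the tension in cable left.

Weight W = 140 × 9.8 = 1372 N acts straight down.
Horizontal: T_left cos 60.6° = T_right cos 24.8°  →  T_right = 0.5408 T_left.
Vertical: T_left sin 60.6° + T_right sin 24.8° = 1372.
Substituting the horizontal relation into the vertical equation gives 1.098 T_left = 1372, so T_left = 1249 N.

T_left ≈ 1250 N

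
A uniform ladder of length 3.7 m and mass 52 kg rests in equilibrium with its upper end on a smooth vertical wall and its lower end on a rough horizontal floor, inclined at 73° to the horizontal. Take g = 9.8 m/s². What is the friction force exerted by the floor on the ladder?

f ≈ 77.9 N

Torques about the foot: N_wall · 3.7 sin 73° = 52×9.8×1.85 cos 73° → N_wall = 77.9 N.
ΣF_x = 0: f_floor = N_wall = 77.9 N.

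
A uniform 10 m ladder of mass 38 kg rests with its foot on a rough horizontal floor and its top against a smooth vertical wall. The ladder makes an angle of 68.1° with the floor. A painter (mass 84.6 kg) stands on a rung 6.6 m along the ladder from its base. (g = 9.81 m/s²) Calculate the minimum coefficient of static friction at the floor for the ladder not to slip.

μ_min ≈ 0.245

ΣF_y = 0: N_floor = 38×9.81 + 84.6×9.81 = 1202.7 N.
Torques about the foot: N_wall · 10 sin 68.1° = 38×9.81×5 cos 68.1° + 84.6×9.81×6.6 cos 68.1° → N_wall = 295.12 N.
ΣF_x = 0: f_floor = N_wall = 295.12 N.
μ_min = f_floor / N_floor = 295.12 / 1202.7 = 0.2454.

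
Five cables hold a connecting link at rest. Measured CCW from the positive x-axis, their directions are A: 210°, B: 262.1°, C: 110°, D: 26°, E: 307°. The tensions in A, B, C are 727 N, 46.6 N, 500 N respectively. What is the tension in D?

Resolve: ΣF_x = 727 cos 210° + 46.6 cos 262.1° + 500 cos 110° + T_D cos 26° + T_E cos 307° = 0.
        ΣF_y = 727 sin 210° + 46.6 sin 262.1° + 500 sin 110° + T_D sin 26° + T_E sin 307° = 0.
The known terms sum to (-807, 60.19) N, so 0.8988 T_D + 0.6018 T_E = 807 and 0.4384 T_D − 0.7986 T_E = -60.19.
Solving simultaneously: T_D = 619.7 N, T_E = 415.5 N.

T_D ≈ 620 N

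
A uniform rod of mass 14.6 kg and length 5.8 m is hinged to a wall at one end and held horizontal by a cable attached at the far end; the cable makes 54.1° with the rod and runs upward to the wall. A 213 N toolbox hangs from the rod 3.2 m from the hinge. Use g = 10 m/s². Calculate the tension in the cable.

Take torques about the hinge: T sin 54.1° · 5.8 = 14.6×10×2.9 + 213×3.2 = 1105 N·m.
So T = 1105 / (0.8100 × 5.8) = 235.19 N.

T ≈ 235 N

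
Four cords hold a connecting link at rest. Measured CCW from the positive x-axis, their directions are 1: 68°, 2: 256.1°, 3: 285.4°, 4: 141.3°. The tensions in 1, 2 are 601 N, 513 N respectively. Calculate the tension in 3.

T_3 ≈ 188 N

Resolve: ΣF_x = 601 cos 68° + 513 cos 256.1° + T_3 cos 285.4° + T_4 cos 141.3° = 0.
        ΣF_y = 601 sin 68° + 513 sin 256.1° + T_3 sin 285.4° + T_4 sin 141.3° = 0.
The known terms sum to (101.9, 59.26) N, so 0.2656 T_3 − 0.7804 T_4 = -101.9 and -0.9641 T_3 + 0.6252 T_4 = -59.26.
Solving simultaneously: T_3 = 187.5 N, T_4 = 194.4 N.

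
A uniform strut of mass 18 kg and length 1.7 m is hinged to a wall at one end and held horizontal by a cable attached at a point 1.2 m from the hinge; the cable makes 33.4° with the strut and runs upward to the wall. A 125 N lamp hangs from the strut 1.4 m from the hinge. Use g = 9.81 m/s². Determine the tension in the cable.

Take torques about the hinge: T sin 33.4° · 1.2 = 18×9.81×0.85 + 125×1.4 = 325.09 N·m.
So T = 325.09 / (0.5505 × 1.2) = 492.13 N.

T ≈ 492 N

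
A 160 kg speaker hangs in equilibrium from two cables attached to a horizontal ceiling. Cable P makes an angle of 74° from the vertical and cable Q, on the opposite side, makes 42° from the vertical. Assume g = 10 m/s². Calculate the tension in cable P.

Angles from the horizontal: cable P is 90° − 74° = 16°, cable Q is 90° − 42° = 48°.
Weight W = 160 × 10 = 1600 N acts straight down.
Horizontal: T_P cos 16° = T_Q cos 48°  →  T_Q = 1.437 T_P.
Vertical: T_P sin 16° + T_Q sin 48° = 1600.
Substituting the horizontal relation into the vertical equation gives 1.343 T_P = 1600, so T_P = 1191 N.

T_P ≈ 1190 N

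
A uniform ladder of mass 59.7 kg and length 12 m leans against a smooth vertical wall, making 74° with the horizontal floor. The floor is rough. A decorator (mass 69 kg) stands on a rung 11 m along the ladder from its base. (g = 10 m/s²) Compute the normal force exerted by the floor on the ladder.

N_floor ≈ 1290 N

ΣF_y = 0: N_floor = 59.7×10 + 69×10 = 1287 N.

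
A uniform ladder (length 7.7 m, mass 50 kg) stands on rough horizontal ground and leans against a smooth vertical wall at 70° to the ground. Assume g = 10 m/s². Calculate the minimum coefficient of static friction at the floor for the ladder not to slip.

μ_min ≈ 0.182

ΣF_y = 0: N_floor = 50×10 = 500 N.
Torques about the foot: N_wall · 7.7 sin 70° = 50×10×3.85 cos 70° → N_wall = 90.993 N.
ΣF_x = 0: f_floor = N_wall = 90.993 N.
μ_min = f_floor / N_floor = 90.993 / 500 = 0.182.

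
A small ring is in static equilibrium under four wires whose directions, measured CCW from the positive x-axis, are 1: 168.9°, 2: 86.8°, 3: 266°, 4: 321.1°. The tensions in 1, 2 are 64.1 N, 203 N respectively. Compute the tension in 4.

T_4 ≈ 81 N

Resolve: ΣF_x = 64.1 cos 168.9° + 203 cos 86.8° + T_3 cos 266° + T_4 cos 321.1° = 0.
        ΣF_y = 64.1 sin 168.9° + 203 sin 86.8° + T_3 sin 266° + T_4 sin 321.1° = 0.
The known terms sum to (-51.57, 215) N, so -0.0698 T_3 + 0.7782 T_4 = 51.57 and -0.9976 T_3 − 0.6280 T_4 = -215.
Solving simultaneously: T_3 = 164.6 N, T_4 = 81.01 N.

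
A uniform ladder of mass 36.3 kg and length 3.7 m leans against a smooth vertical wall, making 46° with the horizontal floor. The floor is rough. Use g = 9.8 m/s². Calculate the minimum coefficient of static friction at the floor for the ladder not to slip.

ΣF_y = 0: N_floor = 36.3×9.8 = 355.74 N.
Torques about the foot: N_wall · 3.7 sin 46° = 36.3×9.8×1.85 cos 46° → N_wall = 171.77 N.
ΣF_x = 0: f_floor = N_wall = 171.77 N.
μ_min = f_floor / N_floor = 171.77 / 355.74 = 0.4828.

μ_min ≈ 0.483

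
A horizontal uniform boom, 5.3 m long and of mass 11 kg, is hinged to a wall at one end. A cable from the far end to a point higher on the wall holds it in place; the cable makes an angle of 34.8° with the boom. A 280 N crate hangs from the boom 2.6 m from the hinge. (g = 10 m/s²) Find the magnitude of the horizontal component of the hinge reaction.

H_x ≈ 277 N

Take torques about the hinge: T sin 34.8° · 5.3 = 11×10×2.65 + 280×2.6 = 1019.5 N·m.
So T = 1019.5 / (0.5707 × 5.3) = 337.05 N.
ΣF_x = 0: H_x = T cos 34.8° = 276.77 N.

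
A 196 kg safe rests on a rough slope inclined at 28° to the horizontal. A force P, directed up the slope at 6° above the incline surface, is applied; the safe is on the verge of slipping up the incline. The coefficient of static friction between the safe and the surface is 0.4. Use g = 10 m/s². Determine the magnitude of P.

On the verge of sliding up the incline, friction equals μN and acts down the slope.
Perpendicular: N + P sin 6° = W cos 28° = 1731 N.
Along incline: P cos 6° = W sin 28° + μN  with W sin 28° = 920.2 N.
Solving the pair for P and N: P = 1556 N, N = 1568 N (and f = μN = 627.2 N).

P ≈ 1560 N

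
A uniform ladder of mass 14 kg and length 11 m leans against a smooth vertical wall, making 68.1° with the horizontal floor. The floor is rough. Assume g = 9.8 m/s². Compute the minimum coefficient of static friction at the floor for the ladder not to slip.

ΣF_y = 0: N_floor = 14×9.8 = 137.2 N.
Torques about the foot: N_wall · 11 sin 68.1° = 14×9.8×5.5 cos 68.1° → N_wall = 27.577 N.
ΣF_x = 0: f_floor = N_wall = 27.577 N.
μ_min = f_floor / N_floor = 27.577 / 137.2 = 0.201.

μ_min ≈ 0.201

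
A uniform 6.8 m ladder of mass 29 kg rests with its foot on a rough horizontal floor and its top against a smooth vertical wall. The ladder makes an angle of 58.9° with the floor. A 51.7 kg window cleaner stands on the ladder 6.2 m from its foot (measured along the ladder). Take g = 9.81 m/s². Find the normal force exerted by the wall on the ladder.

N_wall ≈ 365 N

Torques about the foot: N_wall · 6.8 sin 58.9° = 29×9.81×3.4 cos 58.9° + 51.7×9.81×6.2 cos 58.9° → N_wall = 364.76 N.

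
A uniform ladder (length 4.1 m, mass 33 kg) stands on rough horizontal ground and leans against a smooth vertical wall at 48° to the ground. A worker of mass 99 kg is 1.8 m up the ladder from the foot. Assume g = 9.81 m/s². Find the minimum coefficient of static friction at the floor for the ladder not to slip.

ΣF_y = 0: N_floor = 33×9.81 + 99×9.81 = 1294.9 N.
Torques about the foot: N_wall · 4.1 sin 48° = 33×9.81×2.05 cos 48° + 99×9.81×1.8 cos 48° → N_wall = 529.65 N.
ΣF_x = 0: f_floor = N_wall = 529.65 N.
μ_min = f_floor / N_floor = 529.65 / 1294.9 = 0.409.

μ_min ≈ 0.409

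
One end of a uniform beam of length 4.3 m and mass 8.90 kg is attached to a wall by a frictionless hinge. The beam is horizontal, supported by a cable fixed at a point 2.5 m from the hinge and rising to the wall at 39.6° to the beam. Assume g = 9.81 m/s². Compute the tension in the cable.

T ≈ 118 N

Take torques about the hinge: T sin 39.6° · 2.5 = 8.90×9.81×2.15 = 187.71 N·m.
So T = 187.71 / (0.6374 × 2.5) = 117.8 N.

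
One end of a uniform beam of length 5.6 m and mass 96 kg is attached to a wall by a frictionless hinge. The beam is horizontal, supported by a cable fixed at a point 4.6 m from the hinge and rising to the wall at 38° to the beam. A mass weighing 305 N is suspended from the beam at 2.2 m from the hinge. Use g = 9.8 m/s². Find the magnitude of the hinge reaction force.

|H| ≈ 1060 N

Take torques about the hinge: T sin 38° · 4.6 = 96×9.8×2.8 + 305×2.2 = 3305.2 N·m.
So T = 3305.2 / (0.6157 × 4.6) = 1167.1 N.
ΣF_x = 0: H_x = T cos 38° = 919.68 N.
ΣF_y = 0: H_y = (96×9.8 + 305) − T sin 38° = 1245.8 − 718.53 = 527.27 N.
|H| = √(H_x² + H_y²) = √((919.68)² + (527.27)²) = 1060.1 N.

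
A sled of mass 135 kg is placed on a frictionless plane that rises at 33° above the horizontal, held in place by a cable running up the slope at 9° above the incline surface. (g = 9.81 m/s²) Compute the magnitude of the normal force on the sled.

N ≈ 996 N

Take axes along and perpendicular to the incline. Weight components: W sin 33° = 721.3 N down-slope, W cos 33° = 1111 N into the surface.
Along incline: T cos 9° = W sin 33° → T = 730.3 N.
Perpendicular: N = W cos 33° − T sin 9° = 996.5 N.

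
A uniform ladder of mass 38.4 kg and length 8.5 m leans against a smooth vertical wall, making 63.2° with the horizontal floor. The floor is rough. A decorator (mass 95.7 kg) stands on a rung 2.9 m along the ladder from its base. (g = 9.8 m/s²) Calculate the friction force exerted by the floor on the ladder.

f ≈ 257 N

Torques about the foot: N_wall · 8.5 sin 63.2° = 38.4×9.8×4.25 cos 63.2° + 95.7×9.8×2.9 cos 63.2° → N_wall = 256.68 N.
ΣF_x = 0: f_floor = N_wall = 256.68 N.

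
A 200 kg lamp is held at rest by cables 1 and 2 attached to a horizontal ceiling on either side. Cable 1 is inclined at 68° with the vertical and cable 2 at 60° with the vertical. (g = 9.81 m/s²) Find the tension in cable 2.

Angles from the horizontal: cable 1 is 90° − 68° = 22°, cable 2 is 90° − 60° = 30°.
Weight W = 200 × 9.81 = 1962 N acts straight down.
Horizontal: T_1 cos 22° = T_2 cos 30°  →  T_1 = 0.934 T_2.
Vertical: T_1 sin 22° + T_2 sin 30° = 1962.
Substituting the horizontal relation into the vertical equation gives 0.8499 T_2 = 1962, so T_2 = 2309 N.

T_2 ≈ 2310 N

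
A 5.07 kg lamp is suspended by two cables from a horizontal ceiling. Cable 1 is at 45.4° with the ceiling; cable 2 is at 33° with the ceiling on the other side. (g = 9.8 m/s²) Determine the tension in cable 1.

T_1 ≈ 42.5 N

Weight W = 5.07 × 9.8 = 49.69 N acts straight down.
Horizontal: T_1 cos 45.4° = T_2 cos 33°  →  T_2 = 0.8372 T_1.
Vertical: T_1 sin 45.4° + T_2 sin 33° = 49.69.
Substituting the horizontal relation into the vertical equation gives 1.168 T_1 = 49.69, so T_1 = 42.54 N.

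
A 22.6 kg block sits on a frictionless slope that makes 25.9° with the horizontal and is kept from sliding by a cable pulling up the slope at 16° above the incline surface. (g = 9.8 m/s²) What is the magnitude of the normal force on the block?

Take axes along and perpendicular to the incline. Weight components: W sin 25.9° = 96.74 N down-slope, W cos 25.9° = 199.2 N into the surface.
Along incline: T cos 16° = W sin 25.9° → T = 100.6 N.
Perpendicular: N = W cos 25.9° − T sin 16° = 171.5 N.

N ≈ 171 N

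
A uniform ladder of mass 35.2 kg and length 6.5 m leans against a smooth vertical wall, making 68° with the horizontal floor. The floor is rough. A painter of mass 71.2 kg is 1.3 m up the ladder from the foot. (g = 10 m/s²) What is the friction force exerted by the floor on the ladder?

f ≈ 129 N

Torques about the foot: N_wall · 6.5 sin 68° = 35.2×10×3.25 cos 68° + 71.2×10×1.3 cos 68° → N_wall = 128.64 N.
ΣF_x = 0: f_floor = N_wall = 128.64 N.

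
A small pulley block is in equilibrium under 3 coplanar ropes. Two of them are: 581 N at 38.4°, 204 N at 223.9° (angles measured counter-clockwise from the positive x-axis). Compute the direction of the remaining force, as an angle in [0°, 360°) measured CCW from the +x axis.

θ ≈ 215°

Sum the known components: ΣF_x = 308.3 N, ΣF_y = 219.4 N.
For equilibrium the remaining force must supply (−ΣF_x, −ΣF_y) = (-308.3, -219.4) N.
Magnitude = √((-308.3)² + (-219.4)²) = 378.4 N; direction = atan2(-219.4, -308.3) = 215.4°.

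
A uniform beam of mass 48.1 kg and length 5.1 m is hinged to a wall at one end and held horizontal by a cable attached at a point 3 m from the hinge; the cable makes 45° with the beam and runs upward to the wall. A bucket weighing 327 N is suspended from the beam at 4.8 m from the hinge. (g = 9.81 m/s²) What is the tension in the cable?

T ≈ 1310 N

Take torques about the hinge: T sin 45° · 3 = 48.1×9.81×2.55 + 327×4.8 = 2772.8 N·m.
So T = 2772.8 / (0.7071 × 3) = 1307.1 N.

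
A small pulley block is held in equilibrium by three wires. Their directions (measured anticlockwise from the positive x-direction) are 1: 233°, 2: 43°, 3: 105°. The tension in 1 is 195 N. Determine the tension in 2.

Resolve: ΣF_x = 195 cos 233° + T_2 cos 43° + T_3 cos 105° = 0.
        ΣF_y = 195 sin 233° + T_2 sin 43° + T_3 sin 105° = 0.
The known terms sum to (-117.4, -155.7) N, so 0.7314 T_2 − 0.2588 T_3 = 117.4 and 0.6820 T_2 + 0.9659 T_3 = 155.7.
Solving simultaneously: T_2 = 174 N, T_3 = 38.35 N.

T_2 ≈ 174 N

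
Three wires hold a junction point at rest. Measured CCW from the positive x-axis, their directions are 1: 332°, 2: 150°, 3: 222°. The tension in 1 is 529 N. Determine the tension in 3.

Resolve: ΣF_x = 529 cos 332° + T_2 cos 150° + T_3 cos 222° = 0.
        ΣF_y = 529 sin 332° + T_2 sin 150° + T_3 sin 222° = 0.
The known terms sum to (467.1, -248.4) N, so -0.8660 T_2 − 0.7431 T_3 = -467.1 and 0.5000 T_2 − 0.6691 T_3 = 248.4.
Solving simultaneously: T_2 = 522.7 N, T_3 = 19.41 N.

T_3 ≈ 19.4 N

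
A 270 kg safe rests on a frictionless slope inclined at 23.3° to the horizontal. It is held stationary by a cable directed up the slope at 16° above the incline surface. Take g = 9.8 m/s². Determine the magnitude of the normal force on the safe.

N ≈ 2130 N

Take axes along and perpendicular to the incline. Weight components: W sin 23.3° = 1047 N down-slope, W cos 23.3° = 2430 N into the surface.
Along incline: T cos 16° = W sin 23.3° → T = 1089 N.
Perpendicular: N = W cos 23.3° − T sin 16° = 2130 N.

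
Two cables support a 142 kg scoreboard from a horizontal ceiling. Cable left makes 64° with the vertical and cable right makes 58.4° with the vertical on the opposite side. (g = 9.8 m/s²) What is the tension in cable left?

T_left ≈ 1400 N

Angles from the horizontal: cable left is 90° − 64° = 26°, cable right is 90° − 58.4° = 31.6°.
Weight W = 142 × 9.8 = 1392 N acts straight down.
Horizontal: T_left cos 26° = T_right cos 31.6°  →  T_right = 1.055 T_left.
Vertical: T_left sin 26° + T_right sin 31.6° = 1392.
Substituting the horizontal relation into the vertical equation gives 0.9913 T_left = 1392, so T_left = 1404 N.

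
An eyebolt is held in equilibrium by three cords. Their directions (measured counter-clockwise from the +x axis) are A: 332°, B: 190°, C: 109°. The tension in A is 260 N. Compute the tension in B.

Resolve: ΣF_x = 260 cos 332° + T_B cos 190° + T_C cos 109° = 0.
        ΣF_y = 260 sin 332° + T_B sin 190° + T_C sin 109° = 0.
The known terms sum to (229.6, -122.1) N, so -0.9848 T_B − 0.3256 T_C = -229.6 and -0.1736 T_B + 0.9455 T_C = 122.1.
Solving simultaneously: T_B = 179.5 N, T_C = 162.1 N.

T_B ≈ 180 N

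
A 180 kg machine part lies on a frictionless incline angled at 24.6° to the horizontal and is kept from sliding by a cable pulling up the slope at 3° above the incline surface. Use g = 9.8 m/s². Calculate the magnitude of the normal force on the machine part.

Take axes along and perpendicular to the incline. Weight components: W sin 24.6° = 734.3 N down-slope, W cos 24.6° = 1604 N into the surface.
Along incline: T cos 3° = W sin 24.6° → T = 735.3 N.
Perpendicular: N = W cos 24.6° − T sin 3° = 1565 N.

N ≈ 1570 N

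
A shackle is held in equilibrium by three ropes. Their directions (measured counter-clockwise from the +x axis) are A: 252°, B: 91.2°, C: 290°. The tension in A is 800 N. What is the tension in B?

T_B ≈ 1530 N

Resolve: ΣF_x = 800 cos 252° + T_B cos 91.2° + T_C cos 290° = 0.
        ΣF_y = 800 sin 252° + T_B sin 91.2° + T_C sin 290° = 0.
The known terms sum to (-247.2, -760.8) N, so -0.0209 T_B + 0.3420 T_C = 247.2 and 0.9998 T_B − 0.9397 T_C = 760.8.
Solving simultaneously: T_B = 1528 N, T_C = 816.4 N.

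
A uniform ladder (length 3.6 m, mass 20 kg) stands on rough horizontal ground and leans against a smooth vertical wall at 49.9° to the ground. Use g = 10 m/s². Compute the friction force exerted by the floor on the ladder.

Torques about the foot: N_wall · 3.6 sin 49.9° = 20×10×1.8 cos 49.9° → N_wall = 84.208 N.
ΣF_x = 0: f_floor = N_wall = 84.208 N.

f ≈ 84.2 N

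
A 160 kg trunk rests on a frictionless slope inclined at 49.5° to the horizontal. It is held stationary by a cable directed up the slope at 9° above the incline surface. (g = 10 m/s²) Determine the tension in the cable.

Take axes along and perpendicular to the incline. Weight components: W sin 49.5° = 1217 N down-slope, W cos 49.5° = 1039 N into the surface.
Along incline: T cos 9° = W sin 49.5° → T = 1232 N.
Perpendicular: N = W cos 49.5° − T sin 9° = 846.4 N.

T ≈ 1230 N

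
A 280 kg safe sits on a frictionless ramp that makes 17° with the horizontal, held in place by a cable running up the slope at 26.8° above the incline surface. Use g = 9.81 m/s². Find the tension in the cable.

Take axes along and perpendicular to the incline. Weight components: W sin 17° = 803.1 N down-slope, W cos 17° = 2627 N into the surface.
Along incline: T cos 26.8° = W sin 17° → T = 899.7 N.
Perpendicular: N = W cos 17° − T sin 26.8° = 2221 N.

T ≈ 900 N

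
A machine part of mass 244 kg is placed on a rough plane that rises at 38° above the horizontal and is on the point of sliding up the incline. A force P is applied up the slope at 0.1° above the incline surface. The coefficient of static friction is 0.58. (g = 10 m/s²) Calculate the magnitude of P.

On the verge of sliding up the incline, friction equals μN and acts down the slope.
Perpendicular: N + P sin 0.1° = W cos 38° = 1923 N.
Along incline: P cos 0.1° = W sin 38° + μN  with W sin 38° = 1502 N.
Solving the pair for P and N: P = 2615 N, N = 1918 N (and f = μN = 1113 N).

P ≈ 2610 N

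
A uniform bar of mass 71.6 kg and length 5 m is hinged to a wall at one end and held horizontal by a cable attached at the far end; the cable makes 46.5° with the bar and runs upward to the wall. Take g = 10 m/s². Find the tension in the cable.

Take torques about the hinge: T sin 46.5° · 5 = 71.6×10×2.5 = 1790 N·m.
So T = 1790 / (0.7254 × 5) = 493.54 N.

T ≈ 494 N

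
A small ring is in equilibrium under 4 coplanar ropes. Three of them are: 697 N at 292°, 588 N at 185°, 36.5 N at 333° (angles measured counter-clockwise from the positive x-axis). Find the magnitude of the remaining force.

Sum the known components: ΣF_x = -292.1 N, ΣF_y = -714.1 N.
For equilibrium the remaining force must supply (−ΣF_x, −ΣF_y) = (292.1, 714.1) N.
Magnitude = √((292.1)² + (714.1)²) = 771.5 N; direction = atan2(714.1, 292.1) = 67.7°.

F ≈ 772 N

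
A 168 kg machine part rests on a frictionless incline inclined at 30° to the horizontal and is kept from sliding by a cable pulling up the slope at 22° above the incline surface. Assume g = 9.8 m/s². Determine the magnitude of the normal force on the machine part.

Take axes along and perpendicular to the incline. Weight components: W sin 30° = 823.2 N down-slope, W cos 30° = 1426 N into the surface.
Along incline: T cos 22° = W sin 30° → T = 887.8 N.
Perpendicular: N = W cos 30° − T sin 22° = 1093 N.

N ≈ 1090 N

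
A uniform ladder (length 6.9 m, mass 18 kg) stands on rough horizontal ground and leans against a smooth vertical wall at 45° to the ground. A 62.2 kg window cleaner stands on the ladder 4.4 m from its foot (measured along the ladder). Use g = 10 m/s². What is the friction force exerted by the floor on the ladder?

Torques about the foot: N_wall · 6.9 sin 45° = 18×10×3.45 cos 45° + 62.2×10×4.4 cos 45° → N_wall = 486.64 N.
ΣF_x = 0: f_floor = N_wall = 486.64 N.

f ≈ 487 N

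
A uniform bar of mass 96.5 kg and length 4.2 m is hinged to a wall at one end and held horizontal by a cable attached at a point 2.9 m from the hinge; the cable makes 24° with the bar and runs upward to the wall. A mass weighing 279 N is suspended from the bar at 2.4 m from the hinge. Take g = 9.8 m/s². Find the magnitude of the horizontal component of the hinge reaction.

Take torques about the hinge: T sin 24° · 2.9 = 96.5×9.8×2.1 + 279×2.4 = 2655.6 N·m.
So T = 2655.6 / (0.4067 × 2.9) = 2251.4 N.
ΣF_x = 0: H_x = T cos 24° = 2056.7 N.

H_x ≈ 2060 N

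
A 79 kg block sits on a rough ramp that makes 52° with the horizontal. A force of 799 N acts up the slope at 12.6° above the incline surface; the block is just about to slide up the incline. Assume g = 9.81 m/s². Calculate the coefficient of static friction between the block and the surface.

On the verge of sliding up the incline, friction is at its maximum μN and acts down the slope.
Perpendicular to incline: N = W cos 52° − P sin 12.6° = 477.1 − 174.3 = 302.8 N.
Along incline: P cos 12.6° − μN = W sin 52° → μ = −(W sin 52° − P cos 12.6°) / N = 0.5582.

μ ≈ 0.558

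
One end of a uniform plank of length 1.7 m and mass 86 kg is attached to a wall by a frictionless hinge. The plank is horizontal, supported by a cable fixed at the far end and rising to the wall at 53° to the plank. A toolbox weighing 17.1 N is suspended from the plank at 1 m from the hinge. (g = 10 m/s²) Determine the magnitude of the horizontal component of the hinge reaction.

H_x ≈ 332 N

Take torques about the hinge: T sin 53° · 1.7 = 86×10×0.85 + 17.1×1 = 748.1 N·m.
So T = 748.1 / (0.7986 × 1.7) = 551.01 N.
ΣF_x = 0: H_x = T cos 53° = 331.61 N.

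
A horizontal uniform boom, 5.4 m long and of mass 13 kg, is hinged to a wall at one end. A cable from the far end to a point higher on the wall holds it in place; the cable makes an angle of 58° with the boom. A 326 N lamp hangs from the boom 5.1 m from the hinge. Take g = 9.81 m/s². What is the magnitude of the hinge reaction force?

Take torques about the hinge: T sin 58° · 5.4 = 13×9.81×2.7 + 326×5.1 = 2006.9 N·m.
So T = 2006.9 / (0.8480 × 5.4) = 438.25 N.
ΣF_x = 0: H_x = T cos 58° = 232.24 N.
ΣF_y = 0: H_y = (13×9.81 + 326) − T sin 58° = 453.53 − 371.65 = 81.876 N.
|H| = √(H_x² + H_y²) = √((232.24)² + (81.876)²) = 246.25 N.

|H| ≈ 246 N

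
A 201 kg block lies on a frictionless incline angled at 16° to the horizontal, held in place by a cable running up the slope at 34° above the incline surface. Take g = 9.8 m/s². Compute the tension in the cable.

Take axes along and perpendicular to the incline. Weight components: W sin 16° = 543 N down-slope, W cos 16° = 1893 N into the surface.
Along incline: T cos 34° = W sin 16° → T = 654.9 N.
Perpendicular: N = W cos 16° − T sin 34° = 1527 N.

T ≈ 655 N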